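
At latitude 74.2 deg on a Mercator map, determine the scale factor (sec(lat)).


SF = 1 / cos(74.2) = 1 / 0.27228 = 3.673

3.673


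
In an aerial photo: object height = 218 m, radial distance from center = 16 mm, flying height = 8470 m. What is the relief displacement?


d = h * r / H = 218 * 16 / 8470 = 0.41 mm

0.41 mm


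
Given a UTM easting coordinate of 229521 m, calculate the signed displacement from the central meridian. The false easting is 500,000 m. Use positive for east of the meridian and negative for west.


displacement = 229521 - 500000 = -270479 m

-270479 m


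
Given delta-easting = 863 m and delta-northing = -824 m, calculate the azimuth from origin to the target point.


az = atan2(863, -824) = 133.7 deg
adjusted to 0-360: 133.7 degrees

133.7 degrees


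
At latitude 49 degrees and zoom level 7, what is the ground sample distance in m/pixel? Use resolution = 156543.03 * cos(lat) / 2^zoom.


res = 156543.03 * cos(49) / 2^7 = 156543.03 * 0.65605903 / 128 = 802.36 m/pixel

802.36 m/pixel


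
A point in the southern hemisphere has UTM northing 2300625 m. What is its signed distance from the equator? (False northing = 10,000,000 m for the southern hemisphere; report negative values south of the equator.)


For southern: actual = 2300625 - 10000000 = -7699375 m

-7699375 m


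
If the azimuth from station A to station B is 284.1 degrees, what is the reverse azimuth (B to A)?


back azimuth = (284.1 + 180) mod 360 = 104.1 degrees

104.1 degrees


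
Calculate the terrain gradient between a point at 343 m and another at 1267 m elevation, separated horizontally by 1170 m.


gradient = (1267 - 343) / 1170 = 924 / 1170 = 0.7897

0.7897


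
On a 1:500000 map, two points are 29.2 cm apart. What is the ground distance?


ground = 29.2 cm * 500000 / 100 = 146000.0 m = 146.0 km

146.0 km


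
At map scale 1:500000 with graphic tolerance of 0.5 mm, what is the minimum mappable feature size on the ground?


ground = 0.5 mm * 500000 / 1000 = 250.0 m

250.0 m


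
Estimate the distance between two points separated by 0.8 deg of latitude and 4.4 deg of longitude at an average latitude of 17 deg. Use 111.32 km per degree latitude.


dlat_km = 0.8 * 111.32 = 89.056
dlon_km = 4.4 * 111.32 * cos(17) ≈ 468.406
dist = sqrt(89.056^2 + 468.406^2) ≈ 476.8 km

476.8 km


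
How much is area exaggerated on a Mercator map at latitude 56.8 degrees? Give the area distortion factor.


area_distortion = 1/cos^2(56.8) = 3.335

3.335


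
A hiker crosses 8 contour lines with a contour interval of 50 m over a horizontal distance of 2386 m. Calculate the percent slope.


elevation change = 8 * 50 = 400 m
slope = 400 / 2386 * 100 = 16.8%

16.8%


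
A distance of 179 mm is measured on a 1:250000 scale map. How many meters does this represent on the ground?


ground = 179 mm * 250000 / 1000 = 44750.0 m

44750.0 m


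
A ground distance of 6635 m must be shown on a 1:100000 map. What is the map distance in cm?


map_cm = 6635 * 100 / 100000 = 6.635 cm ≈ 6.64 cm

6.64 cm


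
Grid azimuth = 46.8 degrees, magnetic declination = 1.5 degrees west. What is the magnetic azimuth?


magnetic azimuth = grid azimuth - declination (east +ve)
mag_az = 46.8 - -1.5 = 48.3 degrees

48.3 degrees


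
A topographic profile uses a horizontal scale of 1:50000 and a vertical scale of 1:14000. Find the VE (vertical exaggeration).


VE = horizontal_scale / vertical_scale = 50000 / 14000 ≈ 3.6

3.6x


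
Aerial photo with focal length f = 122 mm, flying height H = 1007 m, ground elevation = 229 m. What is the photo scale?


scale = f / (H - h) = 122 mm / 778 m = 122 / 778000 = 1:6377

1:6377


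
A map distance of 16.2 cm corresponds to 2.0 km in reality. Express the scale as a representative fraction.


ground = 2.0 km = 200000 cm; RF denominator = ground / map = 200000 / 16.2 ≈ 12346; RF = 1:12346

1:12346


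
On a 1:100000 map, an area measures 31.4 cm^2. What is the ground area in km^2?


ground_area = 31.4 * (100000/100)^2 = 31400000.0 m^2 = 31.4 km^2

31.4 km^2


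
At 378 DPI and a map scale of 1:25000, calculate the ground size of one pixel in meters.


pixel_cm = 2.54 / 378 ≈ 0.00672 cm
ground = pixel_cm * 25000 / 100 = 2.54 * 25000 / (378 * 100) = 63500 / 37800 ≈ 1.68 m

1.68 m


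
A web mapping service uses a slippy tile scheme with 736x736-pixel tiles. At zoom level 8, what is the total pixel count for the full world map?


tiles per axis = 2^8 = 256
total tiles = 256^2 = 65536
pixels per axis = 256 * 736 = 188416
total pixels = 188416^2 = 35500589056

35500589056 pixels


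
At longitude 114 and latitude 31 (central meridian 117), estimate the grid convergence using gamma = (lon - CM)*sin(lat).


gamma = (114 - 117) * sin(31) = -3 * 0.515038 = -1.545 degrees

-1.545 degrees


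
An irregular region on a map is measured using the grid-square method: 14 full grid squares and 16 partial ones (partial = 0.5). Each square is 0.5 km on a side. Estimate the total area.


effective squares = 14 + 16 * 0.5 = 22.0
area = 22.0 * 0.25 = 5.5 km^2

5.5 km^2


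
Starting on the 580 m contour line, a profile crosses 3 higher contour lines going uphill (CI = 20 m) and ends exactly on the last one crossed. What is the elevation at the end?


elevation = 580 + 3 * 20 = 640 m

640 m


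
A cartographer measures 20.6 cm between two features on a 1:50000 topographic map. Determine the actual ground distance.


ground = 20.6 cm * 50000 / 100 = 10300.0 m = 10.3 km

10.3 km


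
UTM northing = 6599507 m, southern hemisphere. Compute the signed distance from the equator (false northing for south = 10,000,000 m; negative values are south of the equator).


For southern: actual = 6599507 - 10000000 = -3400493 m

-3400493 m


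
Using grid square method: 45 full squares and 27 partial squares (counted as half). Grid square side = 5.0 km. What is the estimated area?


effective squares = 45 + 27 * 0.5 = 58.5
area = 58.5 * 25.0 = 1462.5 km^2

1462.5 km^2


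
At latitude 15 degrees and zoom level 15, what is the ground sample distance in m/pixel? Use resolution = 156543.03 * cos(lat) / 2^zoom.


res = 156543.03 * cos(15) / 2^15 = 156543.03 * 0.96592583 / 32768 = 4.61 m/pixel

4.61 m/pixel


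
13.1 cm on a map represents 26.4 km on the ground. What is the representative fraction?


ground = 26.4 km = 2640000 cm; RF denominator = ground / map = 2640000 / 13.1 ≈ 201527; RF = 1:201527

1:201527


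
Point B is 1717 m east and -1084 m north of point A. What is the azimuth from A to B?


az = atan2(1717, -1084) = 122.3 deg
adjusted to 0-360: 122.3 degrees

122.3 degrees


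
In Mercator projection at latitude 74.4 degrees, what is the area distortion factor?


area_distortion = 1/cos^2(74.4) = 13.828

13.828


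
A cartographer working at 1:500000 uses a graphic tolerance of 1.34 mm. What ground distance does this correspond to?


ground = 1.34 mm * 500000 / 1000 = 670.0 m

670.0 m


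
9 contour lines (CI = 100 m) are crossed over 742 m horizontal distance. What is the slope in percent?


elevation change = 9 * 100 = 900 m
slope = 900 / 742 * 100 = 121.3%

121.3%


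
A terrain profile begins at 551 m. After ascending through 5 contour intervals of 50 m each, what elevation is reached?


elevation = 551 + 5 * 50 = 801 m

801 m


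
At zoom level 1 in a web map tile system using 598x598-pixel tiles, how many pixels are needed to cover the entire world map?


tiles per axis = 2^1 = 2
total tiles = 2^2 = 4
pixels per axis = 2 * 598 = 1196
total pixels = 1196^2 = 1430416

1430416 pixels


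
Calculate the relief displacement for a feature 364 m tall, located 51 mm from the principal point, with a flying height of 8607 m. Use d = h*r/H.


d = h * r / H = 364 * 51 / 8607 = 2.16 mm

2.16 mm


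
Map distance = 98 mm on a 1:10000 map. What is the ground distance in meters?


ground = 98 mm * 10000 / 1000 = 980.0 m

980.0 m


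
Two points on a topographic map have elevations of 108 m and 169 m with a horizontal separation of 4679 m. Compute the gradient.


gradient = (169 - 108) / 4679 = 61 / 4679 = 0.013

0.013


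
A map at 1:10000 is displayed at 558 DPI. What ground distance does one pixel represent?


pixel_cm = 2.54 / 558 ≈ 0.004552 cm
ground = pixel_cm * 10000 / 100 = 2.54 * 10000 / (558 * 100) = 25400 / 55800 ≈ 0.46 m

0.46 m


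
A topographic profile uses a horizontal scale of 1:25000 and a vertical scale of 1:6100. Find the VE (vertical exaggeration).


VE = horizontal_scale / vertical_scale = 25000 / 6100 ≈ 4.1

4.1x


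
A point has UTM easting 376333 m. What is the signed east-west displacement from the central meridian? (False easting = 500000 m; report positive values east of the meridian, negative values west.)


displacement = 376333 - 500000 = -123667 m

-123667 m


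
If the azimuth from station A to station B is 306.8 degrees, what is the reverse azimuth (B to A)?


back azimuth = (306.8 + 180) mod 360 = 126.8 degrees

126.8 degrees


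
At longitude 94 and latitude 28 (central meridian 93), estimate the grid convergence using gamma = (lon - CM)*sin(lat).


gamma = (94 - 93) * sin(28) = 1 * 0.469472 = 0.469 degrees

0.469 degrees


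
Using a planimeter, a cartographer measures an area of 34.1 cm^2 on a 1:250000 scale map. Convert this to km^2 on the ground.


ground_area = 34.1 * (250000/100)^2 = 213125000.0 m^2 = 213.125 km^2

213.125 km^2


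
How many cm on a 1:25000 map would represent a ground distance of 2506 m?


map_cm = 2506 * 100 / 25000 = 10.024 cm ≈ 10.02 cm

10.02 cm


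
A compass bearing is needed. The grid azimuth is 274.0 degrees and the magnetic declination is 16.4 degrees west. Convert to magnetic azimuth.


magnetic azimuth = grid azimuth - declination (east +ve)
mag_az = 274.0 - -16.4 = 290.4 degrees

290.4 degrees


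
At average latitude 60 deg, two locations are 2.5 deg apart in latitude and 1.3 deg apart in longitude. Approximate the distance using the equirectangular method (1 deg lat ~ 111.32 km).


dlat_km = 2.5 * 111.32 = 278.3
dlon_km = 1.3 * 111.32 * cos(60) ≈ 72.358
dist = sqrt(278.3^2 + 72.358^2) ≈ 287.6 km

287.6 km


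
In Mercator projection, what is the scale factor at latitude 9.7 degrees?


SF = 1 / cos(9.7) = 1 / 0.985703 = 1.015

1.015


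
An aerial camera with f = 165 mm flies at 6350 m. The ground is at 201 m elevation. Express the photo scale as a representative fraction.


scale = f / (H - h) = 165 mm / 6149 m = 165 / 6149000 = 1:37267

1:37267


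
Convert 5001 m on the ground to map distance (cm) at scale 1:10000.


map_cm = 5001 * 100 / 10000 = 50.01 cm

50.01 cm


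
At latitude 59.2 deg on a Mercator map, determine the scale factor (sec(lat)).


SF = 1 / cos(59.2) = 1 / 0.512043 = 1.953

1.953


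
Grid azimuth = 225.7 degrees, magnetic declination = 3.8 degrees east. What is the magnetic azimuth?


magnetic azimuth = grid azimuth - declination (east +ve)
mag_az = 225.7 - 3.8 = 221.9 degrees

221.9 degrees


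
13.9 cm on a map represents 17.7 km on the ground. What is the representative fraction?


ground = 17.7 km = 1770000 cm; RF denominator = ground / map = 1770000 / 13.9 ≈ 127338; RF = 1:127338

1:127338


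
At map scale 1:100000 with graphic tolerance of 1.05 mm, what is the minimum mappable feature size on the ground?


ground = 1.05 mm * 100000 / 1000 = 105.0 m

105.0 m


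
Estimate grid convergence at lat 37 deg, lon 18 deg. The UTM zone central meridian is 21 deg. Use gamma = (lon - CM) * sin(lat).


gamma = (18 - 21) * sin(37) = -3 * 0.601815 = -1.805 degrees

-1.805 degrees


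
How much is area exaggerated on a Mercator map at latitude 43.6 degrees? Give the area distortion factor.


area_distortion = 1/cos^2(43.6) = 1.907

1.907


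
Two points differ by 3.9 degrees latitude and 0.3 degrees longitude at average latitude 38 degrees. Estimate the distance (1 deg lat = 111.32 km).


dlat_km = 3.9 * 111.32 = 434.148
dlon_km = 0.3 * 111.32 * cos(38) ≈ 26.316
dist = sqrt(434.148^2 + 26.316^2) ≈ 434.9 km

434.9 km


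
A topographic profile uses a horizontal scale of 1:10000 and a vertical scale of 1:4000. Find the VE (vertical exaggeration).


VE = horizontal_scale / vertical_scale = 10000 / 4000 = 2.5

2.5x


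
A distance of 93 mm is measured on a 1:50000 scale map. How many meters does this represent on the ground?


ground = 93 mm * 50000 / 1000 = 4650.0 m

4650.0 m


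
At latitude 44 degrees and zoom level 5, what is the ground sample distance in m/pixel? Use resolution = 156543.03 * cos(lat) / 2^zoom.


res = 156543.03 * cos(44) / 2^5 = 156543.03 * 0.7193398 / 32 = 3518.99 m/pixel

3518.99 m/pixel


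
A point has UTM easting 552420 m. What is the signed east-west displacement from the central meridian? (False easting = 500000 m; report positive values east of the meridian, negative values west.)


displacement = 552420 - 500000 = 52420 m

52420 m


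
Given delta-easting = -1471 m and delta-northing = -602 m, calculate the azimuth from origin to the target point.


az = atan2(-1471, -602) = -112.3 deg
adjusted to 0-360: 247.7 degrees

247.7 degrees


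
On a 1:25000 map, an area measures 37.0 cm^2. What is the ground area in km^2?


ground_area = 37.0 * (25000/100)^2 = 2312500.0 m^2 = 2.3125 km^2 ≈ 2.313 km^2

2.313 km^2


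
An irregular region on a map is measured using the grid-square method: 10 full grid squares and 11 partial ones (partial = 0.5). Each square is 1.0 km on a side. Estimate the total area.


effective squares = 10 + 11 * 0.5 = 15.5
area = 15.5 * 1.0 = 15.5 km^2

15.5 km^2


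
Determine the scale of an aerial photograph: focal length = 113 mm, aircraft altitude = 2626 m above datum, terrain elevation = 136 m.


scale = f / (H - h) = 113 mm / 2490 m = 113 / 2490000 = 1:22035

1:22035


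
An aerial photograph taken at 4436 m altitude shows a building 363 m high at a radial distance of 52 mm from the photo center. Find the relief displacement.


d = h * r / H = 363 * 52 / 4436 = 4.26 mm

4.26 mm


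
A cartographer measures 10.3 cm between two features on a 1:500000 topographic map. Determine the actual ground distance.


ground = 10.3 cm * 500000 / 100 = 51500.0 m = 51.5 km

51.5 km


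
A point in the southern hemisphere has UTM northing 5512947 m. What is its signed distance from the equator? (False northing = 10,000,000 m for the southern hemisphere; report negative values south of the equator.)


For southern: actual = 5512947 - 10000000 = -4487053 m

-4487053 m


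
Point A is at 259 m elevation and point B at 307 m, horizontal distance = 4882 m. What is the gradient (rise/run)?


gradient = (307 - 259) / 4882 = 48 / 4882 = 0.0098

0.0098


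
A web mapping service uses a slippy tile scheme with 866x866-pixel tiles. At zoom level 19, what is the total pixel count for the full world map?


tiles per axis = 2^19 = 524288
total tiles = 524288^2 = 274877906944
pixels per axis = 524288 * 866 = 454033408
total pixels = 454033408^2 = 206146335580094464

206146335580094464 pixels


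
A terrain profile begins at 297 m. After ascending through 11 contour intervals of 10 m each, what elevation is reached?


elevation = 297 + 11 * 10 = 407 m

407 m


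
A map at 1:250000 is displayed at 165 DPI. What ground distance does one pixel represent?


pixel_cm = 2.54 / 165 ≈ 0.015394 cm
ground = pixel_cm * 250000 / 100 = 2.54 * 250000 / (165 * 100) = 635000 / 16500 ≈ 38.48 m

38.48 m


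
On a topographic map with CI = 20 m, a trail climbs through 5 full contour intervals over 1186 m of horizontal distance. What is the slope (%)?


elevation change = 5 * 20 = 100 m
slope = 100 / 1186 * 100 = 8.4%

8.4%


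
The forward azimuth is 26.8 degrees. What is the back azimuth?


back azimuth = (26.8 + 180) mod 360 = 206.8 degrees

206.8 degrees


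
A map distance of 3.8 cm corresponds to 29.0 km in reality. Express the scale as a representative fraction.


ground = 29.0 km = 2900000 cm; RF denominator = ground / map = 2900000 / 3.8 ≈ 763158; RF = 1:763158

1:763158


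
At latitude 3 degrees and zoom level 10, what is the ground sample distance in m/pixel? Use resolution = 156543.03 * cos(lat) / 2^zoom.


res = 156543.03 * cos(3) / 2^10 = 156543.03 * 0.99862953 / 1024 = 152.66 m/pixel

152.66 m/pixel


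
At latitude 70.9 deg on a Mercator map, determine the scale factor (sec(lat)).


SF = 1 / cos(70.9) = 1 / 0.327218 = 3.056

3.056


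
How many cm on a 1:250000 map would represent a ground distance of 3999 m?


map_cm = 3999 * 100 / 250000 = 1.5996 cm ≈ 1.6 cm

1.6 cm


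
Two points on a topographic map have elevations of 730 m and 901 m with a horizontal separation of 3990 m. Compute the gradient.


gradient = (901 - 730) / 3990 = 171 / 3990 = 0.0429

0.0429


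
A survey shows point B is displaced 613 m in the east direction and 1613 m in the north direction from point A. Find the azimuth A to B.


az = atan2(613, 1613) = 20.8 deg
adjusted to 0-360: 20.8 degrees

20.8 degrees


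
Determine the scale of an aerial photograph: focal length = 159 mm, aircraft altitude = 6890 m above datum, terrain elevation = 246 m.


scale = f / (H - h) = 159 mm / 6644 m = 159 / 6644000 = 1:41786

1:41786


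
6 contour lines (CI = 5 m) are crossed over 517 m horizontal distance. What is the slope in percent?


elevation change = 6 * 5 = 30 m
slope = 30 / 517 * 100 = 5.8%

5.8%


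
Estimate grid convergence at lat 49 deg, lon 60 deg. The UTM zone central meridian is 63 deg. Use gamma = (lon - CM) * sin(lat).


gamma = (60 - 63) * sin(49) = -3 * 0.75471 = -2.264 degrees

-2.264 degrees


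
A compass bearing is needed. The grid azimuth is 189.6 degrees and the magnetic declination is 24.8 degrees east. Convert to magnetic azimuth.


magnetic azimuth = grid azimuth - declination (east +ve)
mag_az = 189.6 - 24.8 = 164.8 degrees

164.8 degrees


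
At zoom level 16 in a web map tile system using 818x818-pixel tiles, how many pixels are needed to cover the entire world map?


tiles per axis = 2^16 = 65536
total tiles = 65536^2 = 4294967296
pixels per axis = 65536 * 818 = 53608448
total pixels = 53608448^2 = 2873865696968704

2873865696968704 pixels


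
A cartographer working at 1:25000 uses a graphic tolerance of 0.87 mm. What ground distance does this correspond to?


ground = 0.87 mm * 25000 / 1000 = 21.75 m

21.75 m


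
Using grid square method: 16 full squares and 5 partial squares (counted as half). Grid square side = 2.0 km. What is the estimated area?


effective squares = 16 + 5 * 0.5 = 18.5
area = 18.5 * 4.0 = 74.0 km^2

74.0 km^2


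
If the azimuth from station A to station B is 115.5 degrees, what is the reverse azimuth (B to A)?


back azimuth = (115.5 + 180) mod 360 = 295.5 degrees

295.5 degrees


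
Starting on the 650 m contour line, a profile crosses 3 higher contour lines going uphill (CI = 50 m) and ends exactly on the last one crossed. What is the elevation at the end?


elevation = 650 + 3 * 50 = 800 m

800 m


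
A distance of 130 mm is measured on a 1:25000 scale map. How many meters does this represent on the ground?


ground = 130 mm * 25000 / 1000 = 3250.0 m

3250.0 m


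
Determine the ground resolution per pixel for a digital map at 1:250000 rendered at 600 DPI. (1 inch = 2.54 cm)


pixel_cm = 2.54 / 600 ≈ 0.004233 cm
ground = pixel_cm * 250000 / 100 = 2.54 * 250000 / (600 * 100) = 635000 / 60000 ≈ 10.58 m

10.58 m


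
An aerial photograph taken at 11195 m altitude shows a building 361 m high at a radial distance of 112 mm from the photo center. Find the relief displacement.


d = h * r / H = 361 * 112 / 11195 = 3.61 mm

3.61 mm


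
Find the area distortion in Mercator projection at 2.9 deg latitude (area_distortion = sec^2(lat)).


area_distortion = 1/cos^2(2.9) = 1.003

1.003


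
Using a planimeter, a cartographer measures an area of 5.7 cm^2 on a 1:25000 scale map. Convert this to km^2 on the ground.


ground_area = 5.7 * (25000/100)^2 = 356250.0 m^2 = 0.35625 km^2 ≈ 0.356 km^2

0.356 km^2


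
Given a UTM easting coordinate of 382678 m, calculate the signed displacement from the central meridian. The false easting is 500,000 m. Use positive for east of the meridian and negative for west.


displacement = 382678 - 500000 = -117322 m

-117322 m


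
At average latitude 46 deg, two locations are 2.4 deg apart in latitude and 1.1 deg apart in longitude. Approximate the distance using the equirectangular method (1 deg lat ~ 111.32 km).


dlat_km = 2.4 * 111.32 = 267.168
dlon_km = 1.1 * 111.32 * cos(46) ≈ 85.062
dist = sqrt(267.168^2 + 85.062^2) ≈ 280.4 km

280.4 km


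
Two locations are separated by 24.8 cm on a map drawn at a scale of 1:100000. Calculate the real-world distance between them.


ground = 24.8 cm * 100000 / 100 = 24800.0 m = 24.8 km

24.8 km


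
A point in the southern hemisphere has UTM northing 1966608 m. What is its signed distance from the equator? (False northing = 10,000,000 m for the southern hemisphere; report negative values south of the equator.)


For southern: actual = 1966608 - 10000000 = -8033392 m

-8033392 m


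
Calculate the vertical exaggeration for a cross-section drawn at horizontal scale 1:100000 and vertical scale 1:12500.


VE = horizontal_scale / vertical_scale = 100000 / 12500 = 8.0

8.0x


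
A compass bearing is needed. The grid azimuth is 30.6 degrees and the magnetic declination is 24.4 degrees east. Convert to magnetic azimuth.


magnetic azimuth = grid azimuth - declination (east +ve)
mag_az = 30.6 - 24.4 = 6.2 degrees

6.2 degrees


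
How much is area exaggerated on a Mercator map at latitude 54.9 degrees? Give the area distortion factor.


area_distortion = 1/cos^2(54.9) = 3.025

3.025


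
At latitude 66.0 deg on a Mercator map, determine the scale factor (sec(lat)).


SF = 1 / cos(66.0) = 1 / 0.406737 = 2.459

2.459


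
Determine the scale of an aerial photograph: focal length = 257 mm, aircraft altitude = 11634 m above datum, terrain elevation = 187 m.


scale = f / (H - h) = 257 mm / 11447 m = 257 / 11447000 = 1:44541

1:44541


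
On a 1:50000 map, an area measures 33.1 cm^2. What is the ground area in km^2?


ground_area = 33.1 * (50000/100)^2 = 8275000.0 m^2 = 8.275 km^2

8.275 km^2


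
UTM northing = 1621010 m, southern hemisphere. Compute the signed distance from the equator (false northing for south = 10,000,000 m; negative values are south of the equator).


For southern: actual = 1621010 - 10000000 = -8378990 m

-8378990 m


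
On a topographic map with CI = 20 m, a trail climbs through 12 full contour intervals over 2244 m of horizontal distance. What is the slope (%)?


elevation change = 12 * 20 = 240 m
slope = 240 / 2244 * 100 = 10.7%

10.7%


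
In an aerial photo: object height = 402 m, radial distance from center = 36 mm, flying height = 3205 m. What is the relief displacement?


d = h * r / H = 402 * 36 / 3205 = 4.52 mm

4.52 mm


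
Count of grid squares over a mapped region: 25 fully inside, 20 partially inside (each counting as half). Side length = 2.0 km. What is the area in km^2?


effective squares = 25 + 20 * 0.5 = 35.0
area = 35.0 * 4.0 = 140.0 km^2

140.0 km^2


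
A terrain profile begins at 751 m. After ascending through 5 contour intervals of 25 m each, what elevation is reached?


elevation = 751 + 5 * 25 = 876 m

876 m


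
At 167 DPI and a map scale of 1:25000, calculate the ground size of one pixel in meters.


pixel_cm = 2.54 / 167 ≈ 0.01521 cm
ground = pixel_cm * 25000 / 100 = 2.54 * 25000 / (167 * 100) = 63500 / 16700 ≈ 3.8 m

3.8 m


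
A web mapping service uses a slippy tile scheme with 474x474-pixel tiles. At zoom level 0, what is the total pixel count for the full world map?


tiles per axis = 2^0 = 1
total tiles = 1^2 = 1
pixels per axis = 1 * 474 = 474
total pixels = 474^2 = 224676

224676 pixels


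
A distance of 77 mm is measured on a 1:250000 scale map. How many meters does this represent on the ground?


ground = 77 mm * 250000 / 1000 = 19250.0 m

19250.0 m


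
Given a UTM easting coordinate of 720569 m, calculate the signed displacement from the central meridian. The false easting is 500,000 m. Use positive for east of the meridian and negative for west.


displacement = 720569 - 500000 = 220569 m

220569 m


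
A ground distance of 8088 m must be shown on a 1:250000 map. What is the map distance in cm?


map_cm = 8088 * 100 / 250000 = 3.2352 cm ≈ 3.24 cm

3.24 cm


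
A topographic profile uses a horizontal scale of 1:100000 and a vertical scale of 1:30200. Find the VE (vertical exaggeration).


VE = horizontal_scale / vertical_scale = 100000 / 30200 ≈ 3.3

3.3x


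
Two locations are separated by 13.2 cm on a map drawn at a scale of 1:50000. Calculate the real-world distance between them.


ground = 13.2 cm * 50000 / 100 = 6600.0 m = 6.6 km

6.6 km


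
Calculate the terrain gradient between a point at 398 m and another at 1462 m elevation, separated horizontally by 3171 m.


gradient = (1462 - 398) / 3171 = 1064 / 3171 = 0.3355

0.3355


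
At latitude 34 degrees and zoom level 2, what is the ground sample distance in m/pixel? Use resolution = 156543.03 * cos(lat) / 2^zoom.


res = 156543.03 * cos(34) / 2^2 = 156543.03 * 0.82903757 / 4 = 32445.01 m/pixel

32445.01 m/pixel


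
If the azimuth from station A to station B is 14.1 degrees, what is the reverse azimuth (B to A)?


back azimuth = (14.1 + 180) mod 360 = 194.1 degrees

194.1 degrees


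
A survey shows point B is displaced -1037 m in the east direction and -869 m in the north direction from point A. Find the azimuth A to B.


az = atan2(-1037, -869) = -130.0 deg
adjusted to 0-360: 230.0 degrees

230.0 degrees


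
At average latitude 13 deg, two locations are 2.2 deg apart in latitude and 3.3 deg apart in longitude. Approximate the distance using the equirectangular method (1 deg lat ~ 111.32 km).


dlat_km = 2.2 * 111.32 = 244.904
dlon_km = 3.3 * 111.32 * cos(13) ≈ 357.941
dist = sqrt(244.904^2 + 357.941^2) ≈ 433.7 km

433.7 km


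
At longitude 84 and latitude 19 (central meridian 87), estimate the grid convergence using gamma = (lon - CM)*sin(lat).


gamma = (84 - 87) * sin(19) = -3 * 0.325568 = -0.977 degrees

-0.977 degrees


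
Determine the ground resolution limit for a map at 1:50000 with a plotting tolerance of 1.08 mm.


ground = 1.08 mm * 50000 / 1000 = 54.0 m

54.0 m


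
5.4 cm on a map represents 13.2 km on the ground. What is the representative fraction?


ground = 13.2 km = 1320000 cm; RF denominator = ground / map = 1320000 / 5.4 ≈ 244444; RF = 1:244444

1:244444


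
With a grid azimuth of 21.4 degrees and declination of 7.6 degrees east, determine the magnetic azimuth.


magnetic azimuth = grid azimuth - declination (east +ve)
mag_az = 21.4 - 7.6 = 13.8 degrees

13.8 degrees


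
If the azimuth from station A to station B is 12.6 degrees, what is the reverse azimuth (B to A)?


back azimuth = (12.6 + 180) mod 360 = 192.6 degrees

192.6 degrees


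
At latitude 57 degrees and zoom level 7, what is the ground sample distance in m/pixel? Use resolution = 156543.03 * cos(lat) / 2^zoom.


res = 156543.03 * cos(57) / 2^7 = 156543.03 * 0.54463904 / 128 = 666.09 m/pixel

666.09 m/pixel


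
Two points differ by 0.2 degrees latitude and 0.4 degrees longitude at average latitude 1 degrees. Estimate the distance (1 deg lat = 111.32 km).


dlat_km = 0.2 * 111.32 = 22.264
dlon_km = 0.4 * 111.32 * cos(1) ≈ 44.521
dist = sqrt(22.264^2 + 44.521^2) ≈ 49.8 km

49.8 km


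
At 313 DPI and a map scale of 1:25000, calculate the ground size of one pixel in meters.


pixel_cm = 2.54 / 313 ≈ 0.008115 cm
ground = pixel_cm * 25000 / 100 = 2.54 * 25000 / (313 * 100) = 63500 / 31300 ≈ 2.03 m

2.03 m


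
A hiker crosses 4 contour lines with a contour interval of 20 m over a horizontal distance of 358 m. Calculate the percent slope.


elevation change = 4 * 20 = 80 m
slope = 80 / 358 * 100 = 22.3%

22.3%


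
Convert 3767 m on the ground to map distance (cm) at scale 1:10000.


map_cm = 3767 * 100 / 10000 = 37.67 cm

37.67 cm


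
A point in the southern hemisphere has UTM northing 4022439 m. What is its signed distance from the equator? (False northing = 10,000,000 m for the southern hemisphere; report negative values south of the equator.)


For southern: actual = 4022439 - 10000000 = -5977561 m

-5977561 m


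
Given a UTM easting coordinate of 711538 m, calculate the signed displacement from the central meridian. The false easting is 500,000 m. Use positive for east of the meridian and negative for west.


displacement = 711538 - 500000 = 211538 m

211538 m


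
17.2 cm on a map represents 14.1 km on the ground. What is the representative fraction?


ground = 14.1 km = 1410000 cm; RF denominator = ground / map = 1410000 / 17.2 ≈ 81977; RF = 1:81977

1:81977


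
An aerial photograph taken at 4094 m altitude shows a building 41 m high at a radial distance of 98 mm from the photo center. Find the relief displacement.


d = h * r / H = 41 * 98 / 4094 = 0.98 mm

0.98 mm


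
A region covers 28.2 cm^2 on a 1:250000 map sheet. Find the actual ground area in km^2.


ground_area = 28.2 * (250000/100)^2 = 176250000.0 m^2 = 176.25 km^2

176.25 km^2


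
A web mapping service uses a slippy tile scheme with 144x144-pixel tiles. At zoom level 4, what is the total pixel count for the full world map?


tiles per axis = 2^4 = 16
total tiles = 16^2 = 256
pixels per axis = 16 * 144 = 2304
total pixels = 2304^2 = 5308416

5308416 pixels


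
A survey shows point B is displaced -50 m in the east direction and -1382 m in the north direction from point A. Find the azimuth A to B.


az = atan2(-50, -1382) = -177.9 deg
adjusted to 0-360: 182.1 degrees

182.1 degrees


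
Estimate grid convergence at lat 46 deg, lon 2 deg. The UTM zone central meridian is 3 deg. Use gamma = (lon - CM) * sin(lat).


gamma = (2 - 3) * sin(46) = -1 * 0.71934 = -0.719 degrees

-0.719 degrees


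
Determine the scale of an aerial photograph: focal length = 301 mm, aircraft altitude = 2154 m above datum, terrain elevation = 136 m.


scale = f / (H - h) = 301 mm / 2018 m = 301 / 2018000 = 1:6704

1:6704


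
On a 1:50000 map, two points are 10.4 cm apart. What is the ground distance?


ground = 10.4 cm * 50000 / 100 = 5200.0 m = 5.2 km

5.2 km


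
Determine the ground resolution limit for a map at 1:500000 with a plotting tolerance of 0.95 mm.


ground = 0.95 mm * 500000 / 1000 = 475.0 m

475.0 m


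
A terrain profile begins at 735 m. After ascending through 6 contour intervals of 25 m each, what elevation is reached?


elevation = 735 + 6 * 25 = 885 m

885 m


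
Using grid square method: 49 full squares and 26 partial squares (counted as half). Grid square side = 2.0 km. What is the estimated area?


effective squares = 49 + 26 * 0.5 = 62.0
area = 62.0 * 4.0 = 248.0 km^2

248.0 km^2


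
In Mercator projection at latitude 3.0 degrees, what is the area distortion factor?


area_distortion = 1/cos^2(3.0) = 1.003

1.003


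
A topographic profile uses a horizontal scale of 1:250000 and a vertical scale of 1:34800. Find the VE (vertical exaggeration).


VE = horizontal_scale / vertical_scale = 250000 / 34800 ≈ 7.2

7.2x


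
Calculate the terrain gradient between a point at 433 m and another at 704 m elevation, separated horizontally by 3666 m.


gradient = (704 - 433) / 3666 = 271 / 3666 = 0.0739

0.0739


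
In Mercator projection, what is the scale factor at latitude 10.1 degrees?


SF = 1 / cos(10.1) = 1 / 0.984503 = 1.016

1.016


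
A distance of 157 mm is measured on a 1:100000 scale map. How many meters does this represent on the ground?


ground = 157 mm * 100000 / 1000 = 15700.0 m

15700.0 m


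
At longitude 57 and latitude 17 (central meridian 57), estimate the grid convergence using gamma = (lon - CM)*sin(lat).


gamma = (57 - 57) * sin(17) = 0 * 0.292372 = 0.0 degrees

0.0 degrees


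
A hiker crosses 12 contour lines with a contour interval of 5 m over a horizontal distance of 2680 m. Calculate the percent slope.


elevation change = 12 * 5 = 60 m
slope = 60 / 2680 * 100 = 2.2%

2.2%


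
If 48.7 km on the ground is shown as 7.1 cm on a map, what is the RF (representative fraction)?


ground = 48.7 km = 4870000 cm; RF denominator = ground / map = 4870000 / 7.1 ≈ 685915; RF = 1:685915

1:685915


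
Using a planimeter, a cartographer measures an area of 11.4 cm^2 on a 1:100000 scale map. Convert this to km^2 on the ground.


ground_area = 11.4 * (100000/100)^2 = 11400000.0 m^2 = 11.4 km^2

11.4 km^2


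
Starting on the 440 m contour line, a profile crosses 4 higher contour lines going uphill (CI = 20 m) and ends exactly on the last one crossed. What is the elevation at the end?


elevation = 440 + 4 * 20 = 520 m

520 m


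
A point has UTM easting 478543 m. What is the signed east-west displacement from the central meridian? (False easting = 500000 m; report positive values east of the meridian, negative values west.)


displacement = 478543 - 500000 = -21457 m

-21457 m


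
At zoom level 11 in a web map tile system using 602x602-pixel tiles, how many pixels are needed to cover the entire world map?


tiles per axis = 2^11 = 2048
total tiles = 2048^2 = 4194304
pixels per axis = 2048 * 602 = 1232896
total pixels = 1232896^2 = 1520032546816

1520032546816 pixels


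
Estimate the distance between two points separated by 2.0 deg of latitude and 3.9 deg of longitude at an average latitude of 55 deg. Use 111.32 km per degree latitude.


dlat_km = 2.0 * 111.32 = 222.64
dlon_km = 3.9 * 111.32 * cos(55) ≈ 249.017
dist = sqrt(222.64^2 + 249.017^2) ≈ 334.0 km

334.0 km


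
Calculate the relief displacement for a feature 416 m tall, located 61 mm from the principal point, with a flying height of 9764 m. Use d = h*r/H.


d = h * r / H = 416 * 61 / 9764 = 2.6 mm

2.6 mm


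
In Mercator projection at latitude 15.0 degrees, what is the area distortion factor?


area_distortion = 1/cos^2(15.0) = 1.072

1.072


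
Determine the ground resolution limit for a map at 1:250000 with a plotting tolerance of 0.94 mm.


ground = 0.94 mm * 250000 / 1000 = 235.0 m

235.0 m


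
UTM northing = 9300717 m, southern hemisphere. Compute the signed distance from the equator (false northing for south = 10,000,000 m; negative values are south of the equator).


For southern: actual = 9300717 - 10000000 = -699283 m

-699283 m


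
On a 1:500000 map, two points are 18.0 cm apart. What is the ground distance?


ground = 18.0 cm * 500000 / 100 = 90000.0 m = 90.0 km

90.0 km


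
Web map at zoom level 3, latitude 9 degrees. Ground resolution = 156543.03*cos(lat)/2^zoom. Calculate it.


res = 156543.03 * cos(9) / 2^3 = 156543.03 * 0.98768834 / 8 = 19326.97 m/pixel

19326.97 m/pixel


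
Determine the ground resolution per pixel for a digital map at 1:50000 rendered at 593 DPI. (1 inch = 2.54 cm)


pixel_cm = 2.54 / 593 ≈ 0.004283 cm
ground = pixel_cm * 50000 / 100 = 2.54 * 50000 / (593 * 100) = 127000 / 59300 ≈ 2.14 m

2.14 m


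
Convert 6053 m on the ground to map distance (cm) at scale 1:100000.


map_cm = 6053 * 100 / 100000 = 6.053 cm ≈ 6.05 cm

6.05 cm


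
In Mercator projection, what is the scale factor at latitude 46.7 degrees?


SF = 1 / cos(46.7) = 1 / 0.685818 = 1.458

1.458


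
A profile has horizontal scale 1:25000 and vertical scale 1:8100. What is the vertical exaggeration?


VE = horizontal_scale / vertical_scale = 25000 / 8100 ≈ 3.1

3.1x


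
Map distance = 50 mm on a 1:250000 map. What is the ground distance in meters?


ground = 50 mm * 250000 / 1000 = 12500.0 m

12500.0 m


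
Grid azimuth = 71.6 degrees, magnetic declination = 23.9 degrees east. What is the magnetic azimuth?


magnetic azimuth = grid azimuth - declination (east +ve)
mag_az = 71.6 - 23.9 = 47.7 degrees

47.7 degrees


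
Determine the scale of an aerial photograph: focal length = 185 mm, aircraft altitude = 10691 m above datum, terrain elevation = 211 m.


scale = f / (H - h) = 185 mm / 10480 m = 185 / 10480000 = 1:56649

1:56649


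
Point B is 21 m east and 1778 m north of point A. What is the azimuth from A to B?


az = atan2(21, 1778) = 0.7 deg
adjusted to 0-360: 0.7 degrees

0.7 degrees


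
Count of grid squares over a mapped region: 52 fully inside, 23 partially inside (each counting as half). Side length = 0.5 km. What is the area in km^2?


effective squares = 52 + 23 * 0.5 = 63.5
area = 63.5 * 0.25 = 15.875 km^2

15.875 km^2


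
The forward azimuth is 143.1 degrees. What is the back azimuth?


back azimuth = (143.1 + 180) mod 360 = 323.1 degrees

323.1 degrees


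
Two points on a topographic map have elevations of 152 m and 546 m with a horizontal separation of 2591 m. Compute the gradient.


gradient = (546 - 152) / 2591 = 394 / 2591 = 0.1521

0.1521


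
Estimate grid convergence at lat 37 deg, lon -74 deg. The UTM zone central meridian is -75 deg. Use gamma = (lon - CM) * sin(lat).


gamma = (-74 - -75) * sin(37) = 1 * 0.601815 = 0.602 degrees

0.602 degrees


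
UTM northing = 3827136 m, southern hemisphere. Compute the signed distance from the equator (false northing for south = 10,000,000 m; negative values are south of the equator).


For southern: actual = 3827136 - 10000000 = -6172864 m

-6172864 m


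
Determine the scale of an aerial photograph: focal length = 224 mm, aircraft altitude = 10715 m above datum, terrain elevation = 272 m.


scale = f / (H - h) = 224 mm / 10443 m = 224 / 10443000 = 1:46621

1:46621


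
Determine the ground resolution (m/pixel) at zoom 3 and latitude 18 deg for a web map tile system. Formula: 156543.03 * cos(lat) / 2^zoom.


res = 156543.03 * cos(18) / 2^3 = 156543.03 * 0.95105652 / 8 = 18610.16 m/pixel

18610.16 m/pixel


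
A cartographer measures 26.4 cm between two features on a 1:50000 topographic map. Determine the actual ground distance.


ground = 26.4 cm * 50000 / 100 = 13200.0 m = 13.2 km

13.2 km


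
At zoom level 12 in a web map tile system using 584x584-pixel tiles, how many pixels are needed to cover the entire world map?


tiles per axis = 2^12 = 4096
total tiles = 4096^2 = 16777216
pixels per axis = 4096 * 584 = 2392064
total pixels = 2392064^2 = 5721970180096

5721970180096 pixels


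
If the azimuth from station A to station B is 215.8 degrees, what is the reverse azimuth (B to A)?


back azimuth = (215.8 + 180) mod 360 = 35.8 degrees

35.8 degrees


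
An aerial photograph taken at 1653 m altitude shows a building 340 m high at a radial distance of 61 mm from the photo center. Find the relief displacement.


d = h * r / H = 340 * 61 / 1653 = 12.55 mm

12.55 mm


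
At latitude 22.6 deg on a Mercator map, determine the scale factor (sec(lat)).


SF = 1 / cos(22.6) = 1 / 0.92321 = 1.083

1.083


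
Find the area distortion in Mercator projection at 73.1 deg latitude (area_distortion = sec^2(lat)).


area_distortion = 1/cos^2(73.1) = 11.833

11.833


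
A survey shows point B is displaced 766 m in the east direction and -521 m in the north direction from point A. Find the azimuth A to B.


az = atan2(766, -521) = 124.2 deg
adjusted to 0-360: 124.2 degrees

124.2 degrees
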